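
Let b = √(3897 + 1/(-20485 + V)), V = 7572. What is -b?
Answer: -2*√162451867370/12913 ≈ -62.426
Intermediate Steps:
b = 2*√162451867370/12913 (b = √(3897 + 1/(-20485 + 7572)) = √(3897 + 1/(-12913)) = √(3897 - 1/12913) = √(50321960/12913) = 2*√162451867370/12913 ≈ 62.426)
-b = -2*√162451867370/12913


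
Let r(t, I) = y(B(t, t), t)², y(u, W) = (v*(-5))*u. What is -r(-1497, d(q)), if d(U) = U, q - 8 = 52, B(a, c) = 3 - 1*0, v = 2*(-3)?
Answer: -8100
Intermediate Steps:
v = -6
B(a, c) = 3 (B(a, c) = 3 + 0 = 3)
q = 60 (q = 8 + 52 = 60)
y(u, W) = 30*u (y(u, W) = (-6*(-5))*u = 30*u)
r(t, I) = 8100 (r(t, I) = (30*3)² = 90² = 8100)
-r(-1497, d(q)) = -1*8100 = -8100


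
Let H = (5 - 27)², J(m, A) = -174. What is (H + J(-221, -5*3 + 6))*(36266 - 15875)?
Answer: 6321210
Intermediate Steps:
H = 484 (H = (-22)² = 484)
(H + J(-221, -5*3 + 6))*(36266 - 15875) = (484 - 174)*(36266 - 15875) = 310*20391 = 6321210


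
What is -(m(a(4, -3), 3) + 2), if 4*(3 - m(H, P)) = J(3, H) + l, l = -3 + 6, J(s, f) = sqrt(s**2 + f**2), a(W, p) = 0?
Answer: -7/2 ≈ -3.5000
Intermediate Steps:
J(s, f) = sqrt(f**2 + s**2)
l = 3
m(H, P) = 9/4 - sqrt(9 + H**2)/4 (m(H, P) = 3 - (sqrt(H**2 + 3**2) + 3)/4 = 3 - (sqrt(H**2 + 9) + 3)/4 = 3 - (sqrt(9 + H**2) + 3)/4 = 3 - (3 + sqrt(9 + H**2))/4 = 3 + (-3/4 - sqrt(9 + H**2)/4) = 9/4 - sqrt(9 + H**2)/4)
-(m(a(4, -3), 3) + 2) = -((9/4 - sqrt(9 + 0**2)/4) + 2) = -((9/4 - sqrt(9 + 0)/4) + 2) = -((9/4 - sqrt(9)/4) + 2) = -((9/4 - 1/4*3) + 2) = -((9/4 - 3/4) + 2) = -(3/2 + 2) = -1*7/2 = -7/2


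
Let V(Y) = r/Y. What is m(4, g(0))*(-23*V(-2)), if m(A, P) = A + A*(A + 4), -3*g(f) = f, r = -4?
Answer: -1656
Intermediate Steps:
g(f) = -f/3
V(Y) = -4/Y
m(A, P) = A + A*(4 + A)
m(4, g(0))*(-23*V(-2)) = (4*(5 + 4))*(-(-92)/(-2)) = (4*9)*(-(-92)*(-1)/2) = 36*(-23*2) = 36*(-46) = -1656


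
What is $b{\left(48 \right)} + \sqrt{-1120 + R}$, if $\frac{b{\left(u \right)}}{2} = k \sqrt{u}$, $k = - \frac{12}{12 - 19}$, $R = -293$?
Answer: $\frac{96 \sqrt{3}}{7} + 3 i \sqrt{157} \approx 23.754 + 37.59 i$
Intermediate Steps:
$k = \frac{12}{7}$ ($k = - \frac{12}{-7} = \left(-12\right) \left(- \frac{1}{7}\right) = \frac{12}{7} \approx 1.7143$)
$b{\left(u \right)} = \frac{24 \sqrt{u}}{7}$ ($b{\left(u \right)} = 2 \frac{12 \sqrt{u}}{7} = \frac{24 \sqrt{u}}{7}$)
$b{\left(48 \right)} + \sqrt{-1120 + R} = \frac{24 \sqrt{48}}{7} + \sqrt{-1120 - 293} = \frac{24 \cdot 4 \sqrt{3}}{7} + \sqrt{-1413} = \frac{96 \sqrt{3}}{7} + 3 i \sqrt{157}$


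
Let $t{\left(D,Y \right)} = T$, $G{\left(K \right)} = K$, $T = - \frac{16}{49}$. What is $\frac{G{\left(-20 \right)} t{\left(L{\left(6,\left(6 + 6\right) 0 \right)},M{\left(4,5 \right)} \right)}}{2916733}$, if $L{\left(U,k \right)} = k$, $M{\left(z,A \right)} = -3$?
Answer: $\frac{320}{142919917} \approx 2.239 \cdot 10^{-6}$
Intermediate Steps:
$T = - \frac{16}{49}$ ($T = \left(-16\right) \frac{1}{49} = - \frac{16}{49} \approx -0.32653$)
$t{\left(D,Y \right)} = - \frac{16}{49}$
$\frac{G{\left(-20 \right)} t{\left(L{\left(6,\left(6 + 6\right) 0 \right)},M{\left(4,5 \right)} \right)}}{2916733} = \frac{\left(-20\right) \left(- \frac{16}{49}\right)}{2916733} = \frac{320}{49} \cdot \frac{1}{2916733} = \frac{320}{142919917}$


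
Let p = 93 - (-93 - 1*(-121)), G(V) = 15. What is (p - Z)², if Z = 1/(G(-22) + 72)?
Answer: 31967716/7569 ≈ 4223.5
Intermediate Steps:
p = 65 (p = 93 - (-93 + 121) = 93 - 1*28 = 93 - 28 = 65)
Z = 1/87 (Z = 1/(15 + 72) = 1/87 ≈ 0.011494)
(p - Z)² = (65 - 1*1/87)² = (65 - 1/87)² = (5654/87)² = 31967716/7569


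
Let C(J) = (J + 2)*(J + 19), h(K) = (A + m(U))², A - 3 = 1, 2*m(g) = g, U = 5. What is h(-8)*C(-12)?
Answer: -5915/2 ≈ -2957.5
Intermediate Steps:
m(g) = g/2
A = 4 (A = 3 + 1 = 4)
h(K) = 169/4 (h(K) = (4 + (½)*5)² = (4 + 5/2)² = (13/2)² = 169/4)
C(J) = (2 + J)*(19 + J)
h(-8)*C(-12) = 169*(38 + (-12)² + 21*(-12))/4 = 169*(38 + 144 - 252)/4 = (169/4)*(-70) = -5915/2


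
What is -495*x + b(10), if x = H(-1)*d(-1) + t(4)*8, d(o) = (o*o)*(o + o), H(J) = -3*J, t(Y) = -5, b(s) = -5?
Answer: 22765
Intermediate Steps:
d(o) = 2*o³ (d(o) = o²*(2*o) = 2*o³)
x = -46 (x = (-3*(-1))*(2*(-1)³) - 5*8 = 3*(2*(-1)) - 40 = 3*(-2) - 40 = -6 - 40 = -46)
-495*x + b(10) = -495*(-46) - 5 = 22770 - 5 = 22765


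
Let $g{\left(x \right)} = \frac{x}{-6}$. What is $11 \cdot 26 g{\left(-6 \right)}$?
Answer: $286$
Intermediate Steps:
$g{\left(x \right)} = - \frac{x}{6}$ ($g{\left(x \right)} = x \left(- \frac{1}{6}\right) = - \frac{x}{6}$)
$11 \cdot 26 g{\left(-6 \right)} = 11 \cdot 26 \left(\left(- \frac{1}{6}\right) \left(-6\right)\right) = 286 \cdot 1 = 286$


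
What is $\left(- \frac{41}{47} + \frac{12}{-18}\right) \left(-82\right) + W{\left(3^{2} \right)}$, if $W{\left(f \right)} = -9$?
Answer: $\frac{16525}{141} \approx 117.2$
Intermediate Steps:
$\left(- \frac{41}{47} + \frac{12}{-18}\right) \left(-82\right) + W{\left(3^{2} \right)} = \left(- \frac{41}{47} + \frac{12}{-18}\right) \left(-82\right) - 9 = \left(\left(-41\right) \frac{1}{47} + 12 \left(- \frac{1}{18}\right)\right) \left(-82\right) - 9 = \left(- \frac{41}{47} - \frac{2}{3}\right) \left(-82\right) - 9 = \left(- \frac{217}{141}\right) \left(-82\right) - 9 = \frac{17794}{141} - 9 = \frac{16525}{141}$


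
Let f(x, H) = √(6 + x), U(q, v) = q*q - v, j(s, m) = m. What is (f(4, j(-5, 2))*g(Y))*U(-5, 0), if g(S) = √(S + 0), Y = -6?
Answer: 50*I*√15 ≈ 193.65*I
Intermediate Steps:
U(q, v) = q² - v
g(S) = √S
(f(4, j(-5, 2))*g(Y))*U(-5, 0) = (√(6 + 4)*√(-6))*((-5)² - 1*0) = (√10*(I*√6))*(25 + 0) = (2*I*√15)*25 = 50*I*√15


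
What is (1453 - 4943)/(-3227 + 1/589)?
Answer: 1027805/950351 ≈ 1.0815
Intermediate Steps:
(1453 - 4943)/(-3227 + 1/589) = -3490/(-3227 + 1/589) = -3490/(-1900702/589) = -3490*(-589/1900702) = 1027805/950351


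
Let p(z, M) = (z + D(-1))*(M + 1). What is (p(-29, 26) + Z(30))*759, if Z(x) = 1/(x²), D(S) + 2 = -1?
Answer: -196732547/300 ≈ -6.5578e+5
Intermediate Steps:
D(S) = -3 (D(S) = -2 - 1 = -3)
Z(x) = x⁻²
p(z, M) = (1 + M)*(-3 + z) (p(z, M) = (z - 3)*(M + 1) = (-3 + z)*(1 + M) = (1 + M)*(-3 + z))
(p(-29, 26) + Z(30))*759 = ((-3 - 29 - 3*26 + 26*(-29)) + 30⁻²)*759 = ((-3 - 29 - 78 - 754) + 1/900)*759 = (-864 + 1/900)*759 = -777599/900*759 = -196732547/300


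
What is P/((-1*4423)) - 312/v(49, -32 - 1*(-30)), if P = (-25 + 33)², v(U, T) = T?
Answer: 689924/4423 ≈ 155.99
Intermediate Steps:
P = 64 (P = 8² = 64)
P/((-1*4423)) - 312/v(49, -32 - 1*(-30)) = 64/((-1*4423)) - 312/(-32 - 1*(-30)) = 64/(-4423) - 312/(-32 + 30) = 64*(-1/4423) - 312/(-2) = -64/4423 - 312*(-½) = -64/4423 + 156 = 689924/4423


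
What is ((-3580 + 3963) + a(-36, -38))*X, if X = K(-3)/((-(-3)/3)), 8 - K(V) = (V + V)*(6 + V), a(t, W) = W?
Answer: 8970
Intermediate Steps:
K(V) = 8 - 2*V*(6 + V) (K(V) = 8 - (V + V)*(6 + V) = 8 - 2*V*(6 + V))
X = 26 (X = (8 - 12*(-3) - 2*(-3)²)/((-(-3)/3)) = (8 + 36 - 2*9)/((-(-3)/3)) = (8 + 36 - 18)/((-1*(-1))) = 26/1 = 26*1 = 26)
((-3580 + 3963) + a(-36, -38))*X = ((-3580 + 3963) - 38)*26 = (383 - 38)*26 = 345*26 = 8970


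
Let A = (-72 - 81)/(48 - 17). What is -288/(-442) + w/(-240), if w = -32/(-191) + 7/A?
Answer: 59883803/91175760 ≈ 0.65680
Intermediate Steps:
A = -153/31 ≈ -4.9355
w = -36551/29223 (w = -32/(-191) + 7/(-153/31) = -32*(-1/191) + 7*(-31/153) = 32/191 - 217/153 = -36551/29223 ≈ -1.2508)
-288/(-442) + w/(-240) = -288/(-442) - 36551/29223/(-240) = -288*(-1/442) - 36551/29223*(-1/240) = 144/221 + 36551/7013520 = 59883803/91175760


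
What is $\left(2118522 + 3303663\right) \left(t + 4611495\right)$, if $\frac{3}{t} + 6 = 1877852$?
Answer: $\frac{46954373118775564005}{1877846} \approx 2.5004 \cdot 10^{13}$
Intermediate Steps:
$t = \frac{3}{1877846}$ ($t = \frac{3}{-6 + 1877852} = \frac{3}{1877846} \approx 1.5976 \cdot 10^{-6}$)
$\left(2118522 + 3303663\right) \left(t + 4611495\right) = \left(2118522 + 3303663\right) \left(\frac{3}{1877846} + 4611495\right) = 5422185 \cdot \frac{8659677439773}{1877846} = \frac{46954373118775564005}{1877846}$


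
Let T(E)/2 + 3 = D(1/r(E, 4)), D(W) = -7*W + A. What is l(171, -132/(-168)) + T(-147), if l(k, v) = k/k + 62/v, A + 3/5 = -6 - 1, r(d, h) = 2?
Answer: 2844/55 ≈ 51.709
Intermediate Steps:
A = -38/5 (A = -⅗ + (-6 - 1) = -⅗ - 7 = -38/5 ≈ -7.6000)
l(k, v) = 1 + 62/v
D(W) = -38/5 - 7*W (D(W) = -7*W - 38/5 = -38/5 - 7*W)
T(E) = -141/5 (T(E) = -6 + 2*(-38/5 - 7/2) = -6 + 2*(-111/10) = -6 - 111/5 = -141/5)
l(171, -132/(-168)) + T(-147) = (62 - 132/(-168))/((-132/(-168))) - 141/5 = (62 - 132*(-1/168))/((-132*(-1/168))) - 141/5 = (62 + 11/14)/(11/14) - 141/5 = (14/11)*(879/14) - 141/5 = 879/11 - 141/5 = 2844/55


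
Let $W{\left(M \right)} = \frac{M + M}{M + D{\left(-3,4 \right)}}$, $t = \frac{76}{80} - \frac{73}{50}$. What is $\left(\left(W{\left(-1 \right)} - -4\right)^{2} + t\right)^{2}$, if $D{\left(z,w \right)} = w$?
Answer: $\frac{91030681}{810000} \approx 112.38$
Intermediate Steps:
$t = - \frac{51}{100}$ ($t = 76 \cdot \frac{1}{80} - \frac{73}{50} = \frac{19}{20} - \frac{73}{50} = - \frac{51}{100} \approx -0.51$)
$W{\left(M \right)} = \frac{2 M}{4 + M}$ ($W{\left(M \right)} = \frac{M + M}{M + 4} = \frac{2 M}{4 + M}$)
$\left(\left(W{\left(-1 \right)} - -4\right)^{2} + t\right)^{2} = \left(\left(2 \left(-1\right) \frac{1}{4 - 1} - -4\right)^{2} - \frac{51}{100}\right)^{2} = \left(\left(2 \left(-1\right) \frac{1}{3} + 4\right)^{2} - \frac{51}{100}\right)^{2} = \left(\left(- \frac{2}{3} + 4\right)^{2} - \frac{51}{100}\right)^{2} = \left(\left(\frac{10}{3}\right)^{2} - \frac{51}{100}\right)^{2} = \left(\frac{100}{9} - \frac{51}{100}\right)^{2} = \left(\frac{9541}{900}\right)^{2} = \frac{91030681}{810000}$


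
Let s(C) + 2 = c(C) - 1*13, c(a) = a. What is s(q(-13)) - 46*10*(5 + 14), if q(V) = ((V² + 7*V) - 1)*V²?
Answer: 4258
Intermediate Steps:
q(V) = V²*(-1 + V² + 7*V) (q(V) = (-1 + V² + 7*V)*V² = V²*(-1 + V² + 7*V))
s(C) = -15 + C (s(C) = -2 + (C - 1*13) = -2 + (C - 13) = -2 + (-13 + C) = -15 + C)
s(q(-13)) - 46*10*(5 + 14) = (-15 + (-13)²*(-1 + (-13)² + 7*(-13))) - 46*10*(5 + 14) = (-15 + 169*(-1 + 169 - 91)) - 46*10*19 = (-15 + 169*77) - 46*190 = (-15 + 13013) - 1*8740 = 12998 - 8740 = 4258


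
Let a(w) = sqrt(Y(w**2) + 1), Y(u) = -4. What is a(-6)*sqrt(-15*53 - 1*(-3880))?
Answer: I*sqrt(9255) ≈ 96.203*I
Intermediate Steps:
a(w) = I*sqrt(3) (a(w) = sqrt(-4 + 1) = sqrt(-3) = I*sqrt(3))
a(-6)*sqrt(-15*53 - 1*(-3880)) = (I*sqrt(3))*sqrt(-15*53 - 1*(-3880)) = (I*sqrt(3))*sqrt(-795 + 3880) = (I*sqrt(3))*sqrt(3085) = I*sqrt(9255)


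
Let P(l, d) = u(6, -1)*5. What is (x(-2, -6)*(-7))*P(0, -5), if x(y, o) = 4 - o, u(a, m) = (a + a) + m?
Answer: -3850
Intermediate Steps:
u(a, m) = m + 2*a (u(a, m) = 2*a + m = m + 2*a)
P(l, d) = 55 (P(l, d) = (-1 + 2*6)*5 = (-1 + 12)*5 = 11*5 = 55)
(x(-2, -6)*(-7))*P(0, -5) = ((4 - 1*(-6))*(-7))*55 = ((4 + 6)*(-7))*55 = (10*(-7))*55 = -70*55 = -3850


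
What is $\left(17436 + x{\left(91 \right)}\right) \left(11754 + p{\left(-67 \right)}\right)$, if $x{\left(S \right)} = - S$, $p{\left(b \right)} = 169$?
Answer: $206804435$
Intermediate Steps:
$\left(17436 + x{\left(91 \right)}\right) \left(11754 + p{\left(-67 \right)}\right) = \left(17436 - 91\right) \left(11754 + 169\right) = \left(17436 - 91\right) 11923 = 17345 \cdot 11923 = 206804435$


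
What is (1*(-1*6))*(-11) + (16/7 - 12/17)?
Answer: 8042/119 ≈ 67.580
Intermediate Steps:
(1*(-1*6))*(-11) + (16/7 - 12/17) = (1*(-6))*(-11) + (16*(⅐) - 12*1/17) = -6*(-11) + (16/7 - 12/17) = 66 + 188/119 = 8042/119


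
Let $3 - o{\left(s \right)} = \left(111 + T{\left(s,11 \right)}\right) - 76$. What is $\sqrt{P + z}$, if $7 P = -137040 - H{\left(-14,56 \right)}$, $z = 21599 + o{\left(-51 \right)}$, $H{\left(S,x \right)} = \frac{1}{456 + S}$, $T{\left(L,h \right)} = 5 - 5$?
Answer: $\frac{\sqrt{19048572998}}{3094} \approx 44.608$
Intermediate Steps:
$T{\left(L,h \right)} = 0$ ($T{\left(L,h \right)} = 5 - 5 = 0$)
$o{\left(s \right)} = -32$ ($o{\left(s \right)} = 3 - \left(\left(111 + 0\right) - 76\right) = 3 - \left(111 - 76\right) = 3 - 35 = -32$)
$z = 21567$ ($z = 21599 - 32 = 21567$)
$P = - \frac{60571681}{3094}$ ($P = \frac{-137040 - \frac{1}{456 - 14}}{7} = \frac{-137040 - \frac{1}{442}}{7} = \frac{1}{7} \left(- \frac{60571681}{442}\right) = - \frac{60571681}{3094} \approx -19577.0$)
$\sqrt{P + z} = \sqrt{- \frac{60571681}{3094} + 21567} = \sqrt{\frac{6156617}{3094}} = \frac{\sqrt{19048572998}}{3094}$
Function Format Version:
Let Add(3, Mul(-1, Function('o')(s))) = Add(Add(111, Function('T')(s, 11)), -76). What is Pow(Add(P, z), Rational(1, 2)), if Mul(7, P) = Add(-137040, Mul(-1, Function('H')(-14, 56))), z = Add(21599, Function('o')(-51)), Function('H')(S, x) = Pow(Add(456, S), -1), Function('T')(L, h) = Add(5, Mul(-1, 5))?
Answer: Mul(Rational(1, 3094), Pow(19048572998, Rational(1, 2))) ≈ 44.608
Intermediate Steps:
Function('T')(L, h) = 0 (Function('T')(L, h) = Add(5, -5) = 0)
Function('o')(s) = -32 (Function('o')(s) = Add(3, Mul(-1, Add(Add(111, 0), -76))) = Add(3, Mul(-1, Add(111, -76))) = Add(3, Mul(-1, 35)) = Add(3, -35) = -32)
z = 21567 (z = Add(21599, -32) = 21567)
P = Rational(-60571681, 3094) (P = Mul(Rational(1, 7), Add(-137040, Mul(-1, Pow(Add(456, -14), -1)))) = Mul(Rational(1, 7), Add(-137040, Mul(-1, Pow(442, -1)))) = Mul(Rational(1, 7), Add(-137040, Mul(-1, Rational(1, 442)))) = Mul(Rational(1, 7), Add(-137040, Rational(-1, 442))) = Mul(Rational(1, 7), Rational(-60571681, 442)) = Rational(-60571681, 3094) ≈ -19577.)
Pow(Add(P, z), Rational(1, 2)) = Pow(Add(Rational(-60571681, 3094), 21567), Rational(1, 2)) = Pow(Rational(6156617, 3094), Rational(1, 2)) = Mul(Rational(1, 3094), Pow(19048572998, Rational(1, 2)))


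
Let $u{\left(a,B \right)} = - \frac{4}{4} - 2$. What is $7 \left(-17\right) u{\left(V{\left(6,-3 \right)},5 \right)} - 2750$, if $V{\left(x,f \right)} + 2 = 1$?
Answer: $-2393$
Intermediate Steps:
$V{\left(x,f \right)} = -1$ ($V{\left(x,f \right)} = -2 + 1 = -1$)
$u{\left(a,B \right)} = -3$ ($u{\left(a,B \right)} = - \frac{4}{4} - 2 = \left(-1\right) 1 - 2 = -1 - 2 = -3$)
$7 \left(-17\right) u{\left(V{\left(6,-3 \right)},5 \right)} - 2750 = 7 \left(-17\right) \left(-3\right) - 2750 = \left(-119\right) \left(-3\right) - 2750 = 357 - 2750 = -2393$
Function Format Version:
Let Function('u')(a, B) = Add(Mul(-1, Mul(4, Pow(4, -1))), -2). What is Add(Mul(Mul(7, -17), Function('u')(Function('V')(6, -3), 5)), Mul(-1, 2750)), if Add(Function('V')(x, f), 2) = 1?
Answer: -2393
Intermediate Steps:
Function('V')(x, f) = -1 (Function('V')(x, f) = Add(-2, 1) = -1)
Function('u')(a, B) = -3 (Function('u')(a, B) = Add(Mul(-1, Mul(4, Rational(1, 4))), -2) = Add(Mul(-1, 1), -2) = Add(-1, -2) = -3)
Add(Mul(Mul(7, -17), Function('u')(Function('V')(6, -3), 5)), Mul(-1, 2750)) = Add(Mul(Mul(7, -17), -3), Mul(-1, 2750)) = Add(Mul(-119, -3), -2750) = Add(357, -2750) = -2393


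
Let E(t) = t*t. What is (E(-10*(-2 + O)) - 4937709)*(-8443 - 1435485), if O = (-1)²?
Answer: 7129551888152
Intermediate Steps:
O = 1
E(t) = t²
(E(-10*(-2 + O)) - 4937709)*(-8443 - 1435485) = ((-10*(-2 + 1))² - 4937709)*(-8443 - 1435485) = ((-10*(-1))² - 4937709)*(-1443928) = (10² - 4937709)*(-1443928) = (100 - 4937709)*(-1443928) = -4937609*(-1443928) = 7129551888152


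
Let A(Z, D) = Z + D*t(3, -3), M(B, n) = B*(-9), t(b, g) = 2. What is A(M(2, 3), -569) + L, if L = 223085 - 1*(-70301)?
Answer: 292230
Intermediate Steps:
M(B, n) = -9*B
L = 293386 (L = 223085 + 70301 = 293386)
A(Z, D) = Z + 2*D (A(Z, D) = Z + D*2 = Z + 2*D)
A(M(2, 3), -569) + L = (-9*2 + 2*(-569)) + 293386 = (-18 - 1138) + 293386 = -1156 + 293386 = 292230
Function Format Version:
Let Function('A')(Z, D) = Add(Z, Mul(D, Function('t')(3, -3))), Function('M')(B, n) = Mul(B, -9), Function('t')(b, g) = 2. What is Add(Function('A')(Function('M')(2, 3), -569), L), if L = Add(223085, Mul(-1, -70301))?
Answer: 292230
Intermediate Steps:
Function('M')(B, n) = Mul(-9, B)
L = 293386 (L = Add(223085, 70301) = 293386)
Function('A')(Z, D) = Add(Z, Mul(2, D)) (Function('A')(Z, D) = Add(Z, Mul(D, 2)) = Add(Z, Mul(2, D)))
Add(Function('A')(Function('M')(2, 3), -569), L) = Add(Add(Mul(-9, 2), Mul(2, -569)), 293386) = Add(Add(-18, -1138), 293386) = Add(-1156, 293386) = 292230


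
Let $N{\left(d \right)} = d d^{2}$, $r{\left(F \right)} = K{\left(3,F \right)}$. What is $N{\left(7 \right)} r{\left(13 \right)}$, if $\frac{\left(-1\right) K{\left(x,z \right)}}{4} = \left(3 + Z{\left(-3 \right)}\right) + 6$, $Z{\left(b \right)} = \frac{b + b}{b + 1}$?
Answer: $-16464$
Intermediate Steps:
$Z{\left(b \right)} = \frac{2 b}{1 + b}$
$K{\left(x,z \right)} = -48$ ($K{\left(x,z \right)} = - 4 \left(\left(3 + 2 \left(-3\right) \frac{1}{1 - 3}\right) + 6\right) = - 4 \left(\left(3 + 2 \left(-3\right) \frac{1}{-2}\right) + 6\right) = - 4 \left(\left(3 + 2 \left(-3\right) \left(- \frac{1}{2}\right)\right) + 6\right) = - 4 \left(\left(3 + 3\right) + 6\right) = - 4 \left(6 + 6\right) = \left(-4\right) 12 = -48$)
$r{\left(F \right)} = -48$
$N{\left(d \right)} = d^{3}$
$N{\left(7 \right)} r{\left(13 \right)} = 7^{3} \left(-48\right) = 343 \left(-48\right) = -16464$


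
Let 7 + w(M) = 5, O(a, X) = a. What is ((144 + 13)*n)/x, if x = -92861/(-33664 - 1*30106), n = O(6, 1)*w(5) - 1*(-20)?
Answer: 80095120/92861 ≈ 862.53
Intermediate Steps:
w(M) = -2 (w(M) = -7 + 5 = -2)
n = 8 (n = 6*(-2) - 1*(-20) = -12 + 20 = 8)
x = 92861/63770 (x = -92861/(-33664 - 30106) = -92861/(-63770) = -92861*(-1/63770) = 92861/63770 ≈ 1.4562)
((144 + 13)*n)/x = ((144 + 13)*8)/(92861/63770) = (157*8)*(63770/92861) = 1256*(63770/92861) = 80095120/92861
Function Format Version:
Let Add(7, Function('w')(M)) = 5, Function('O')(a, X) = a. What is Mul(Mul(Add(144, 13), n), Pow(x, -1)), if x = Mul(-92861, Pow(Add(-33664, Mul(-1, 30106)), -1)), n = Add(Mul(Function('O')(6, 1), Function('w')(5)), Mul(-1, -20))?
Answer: Rational(80095120, 92861) ≈ 862.53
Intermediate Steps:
Function('w')(M) = -2 (Function('w')(M) = Add(-7, 5) = -2)
n = 8 (n = Add(Mul(6, -2), Mul(-1, -20)) = Add(-12, 20) = 8)
x = Rational(92861, 63770) (x = Mul(-92861, Pow(Add(-33664, -30106), -1)) = Mul(-92861, Pow(-63770, -1)) = Mul(-92861, Rational(-1, 63770)) = Rational(92861, 63770) ≈ 1.4562)
Mul(Mul(Add(144, 13), n), Pow(x, -1)) = Mul(Mul(Add(144, 13), 8), Pow(Rational(92861, 63770), -1)) = Mul(Mul(157, 8), Rational(63770, 92861)) = Mul(1256, Rational(63770, 92861)) = Rational(80095120, 92861)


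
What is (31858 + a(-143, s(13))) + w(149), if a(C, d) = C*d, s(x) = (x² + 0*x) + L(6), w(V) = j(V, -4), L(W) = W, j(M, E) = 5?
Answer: 6838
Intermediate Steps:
w(V) = 5
s(x) = 6 + x² (s(x) = (x² + 0*x) + 6 = (x² + 0) + 6 = x² + 6 = 6 + x²)
(31858 + a(-143, s(13))) + w(149) = (31858 - 143*(6 + 13²)) + 5 = (31858 - 143*(6 + 169)) + 5 = (31858 - 143*175) + 5 = (31858 - 25025) + 5 = 6833 + 5 = 6838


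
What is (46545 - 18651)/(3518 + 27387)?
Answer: 27894/30905 ≈ 0.90257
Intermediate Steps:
(46545 - 18651)/(3518 + 27387) = 27894/30905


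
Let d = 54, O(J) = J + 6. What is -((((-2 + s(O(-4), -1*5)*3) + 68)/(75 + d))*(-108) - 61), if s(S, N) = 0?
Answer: 4999/43 ≈ 116.26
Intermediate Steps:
O(J) = 6 + J
-((((-2 + s(O(-4), -1*5)*3) + 68)/(75 + d))*(-108) - 61) = -((((-2 + 0*3) + 68)/(75 + 54))*(-108) - 61) = -((((-2 + 0) + 68)/129)*(-108) - 61) = -(((-2 + 68)*(1/129))*(-108) - 61) = -((66*(1/129))*(-108) - 61) = -((22/43)*(-108) - 61) = -(-2376/43 - 61) = -1*(-4999/43) = 4999/43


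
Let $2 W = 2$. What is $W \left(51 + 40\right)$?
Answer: $91$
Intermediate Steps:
$W = 1$ ($W = \frac{1}{2} \cdot 2 = 1$)
$W \left(51 + 40\right) = 1 \left(51 + 40\right) = 1 \cdot 91 = 91$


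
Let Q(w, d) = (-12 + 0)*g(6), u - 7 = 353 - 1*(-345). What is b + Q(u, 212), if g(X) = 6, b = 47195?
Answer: 47123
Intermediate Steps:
u = 705 (u = 7 + (353 - 1*(-345)) = 7 + (353 + 345) = 7 + 698 = 705)
Q(w, d) = -72 (Q(w, d) = (-12 + 0)*6 = -12*6 = -72)
b + Q(u, 212) = 47195 - 72 = 47123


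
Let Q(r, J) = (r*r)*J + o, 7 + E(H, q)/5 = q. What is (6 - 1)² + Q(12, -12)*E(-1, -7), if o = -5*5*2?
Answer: 124485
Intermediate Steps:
E(H, q) = -35 + 5*q
o = -50 (o = -25*2 = -50)
Q(r, J) = -50 + J*r² (Q(r, J) = (r*r)*J - 50 = r²*J - 50 = J*r² - 50 = -50 + J*r²)
(6 - 1)² + Q(12, -12)*E(-1, -7) = (6 - 1)² + (-50 - 12*12²)*(-35 + 5*(-7)) = 5² + (-50 - 12*144)*(-35 - 35) = 25 + (-50 - 1728)*(-70) = 25 - 1778*(-70) = 25 + 124460 = 124485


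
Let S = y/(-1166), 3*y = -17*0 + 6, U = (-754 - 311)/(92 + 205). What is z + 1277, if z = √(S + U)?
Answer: 1277 + 2*I*√2743598/1749 ≈ 1277.0 + 1.8941*I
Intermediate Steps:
U = -355/99 (U = -1065/297 = -1065*1/297 = -355/99 ≈ -3.5859)
y = 2 (y = (-17*0 + 6)/3 = (0 + 6)/3 = (⅓)*6 = 2)
S = -1/583 (S = 2/(-1166) = 2*(-1/1166) = -1/583 ≈ -0.0017153)
z = 2*I*√2743598/1749 (z = √(-1/583 - 355/99) = √(-18824/5247) = 2*I*√2743598/1749 ≈ 1.8941*I)
z + 1277 = 2*I*√2743598/1749 + 1277 = 1277 + 2*I*√2743598/1749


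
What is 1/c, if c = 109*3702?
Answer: 1/403518 ≈ 2.4782e-6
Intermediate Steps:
c = 403518
1/c = 1/403518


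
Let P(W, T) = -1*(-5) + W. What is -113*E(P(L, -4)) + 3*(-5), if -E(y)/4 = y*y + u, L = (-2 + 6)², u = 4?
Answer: 201125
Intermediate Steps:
L = 16 (L = 4² = 16)
P(W, T) = 5 + W
E(y) = -16 - 4*y² (E(y) = -4*(y*y + 4) = -4*(y² + 4) = -4*(4 + y²) = -16 - 4*y²)
-113*E(P(L, -4)) + 3*(-5) = -113*(-16 - 4*(5 + 16)²) + 3*(-5) = -113*(-16 - 4*21²) - 15 = -113*(-16 - 4*441) - 15 = -113*(-16 - 1764) - 15 = -113*(-1780) - 15 = 201140 - 15 = 201125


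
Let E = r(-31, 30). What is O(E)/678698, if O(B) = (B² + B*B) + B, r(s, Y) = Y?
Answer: 915/339349 ≈ 0.0026963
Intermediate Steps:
E = 30
O(B) = B + 2*B² (O(B) = (B² + B²) + B = 2*B² + B = B + 2*B²)
O(E)/678698 = (30*(1 + 2*30))/678698 = (30*(1 + 60))*(1/678698) = (30*61)*(1/678698) = 1830*(1/678698) = 915/339349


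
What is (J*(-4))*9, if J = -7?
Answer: 252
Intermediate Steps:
(J*(-4))*9 = -7*(-4)*9 = 28*9 = 252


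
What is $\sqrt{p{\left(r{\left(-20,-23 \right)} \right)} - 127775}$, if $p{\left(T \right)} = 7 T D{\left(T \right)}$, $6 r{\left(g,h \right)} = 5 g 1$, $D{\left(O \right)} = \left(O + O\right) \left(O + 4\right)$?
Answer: $\frac{5 i \sqrt{573591}}{9} \approx 420.75 i$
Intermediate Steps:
$D{\left(O \right)} = 2 O \left(4 + O\right)$
$r{\left(g,h \right)} = \frac{5 g}{6}$ ($r{\left(g,h \right)} = \frac{5 g 1}{6} = \frac{5 g}{6}$)
$p{\left(T \right)} = 14 T^{2} \left(4 + T\right)$ ($p{\left(T \right)} = 7 T 2 T \left(4 + T\right) = 14 T^{2} \left(4 + T\right)$)
$\sqrt{p{\left(r{\left(-20,-23 \right)} \right)} - 127775} = \sqrt{14 \left(\frac{5}{6} \left(-20\right)\right)^{2} \left(4 + \frac{5}{6} \left(-20\right)\right) - 127775} = \sqrt{14 \left(- \frac{50}{3}\right)^{2} \left(4 - \frac{50}{3}\right) - 127775} = \sqrt{14 \cdot \frac{2500}{9} \left(- \frac{38}{3}\right) - 127775} = \sqrt{- \frac{1330000}{27} - 127775} = \sqrt{- \frac{4779925}{27}} = \frac{5 i \sqrt{573591}}{9}$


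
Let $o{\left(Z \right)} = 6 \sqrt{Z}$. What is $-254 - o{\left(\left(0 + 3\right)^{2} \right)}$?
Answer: $-272$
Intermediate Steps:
$-254 - o{\left(\left(0 + 3\right)^{2} \right)} = -254 - 6 \sqrt{\left(0 + 3\right)^{2}} = -254 - 6 \sqrt{3^{2}} = -254 - 6 \sqrt{9} = -254 - 6 \cdot 3 = -254 - 18 = -272$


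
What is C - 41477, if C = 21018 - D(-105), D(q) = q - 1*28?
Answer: -20326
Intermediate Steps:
D(q) = -28 + q (D(q) = q - 28 = -28 + q)
C = 21151 (C = 21018 - (-28 - 105) = 21018 - 1*(-133) = 21018 + 133 = 21151)
C - 41477 = 21151 - 41477 = -20326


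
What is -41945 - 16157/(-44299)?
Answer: -1858105398/44299 ≈ -41945.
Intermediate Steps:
-41945 - 16157/(-44299) = -41945 - 16157*(-1/44299) = -41945 + 16157/44299 = -1858105398/44299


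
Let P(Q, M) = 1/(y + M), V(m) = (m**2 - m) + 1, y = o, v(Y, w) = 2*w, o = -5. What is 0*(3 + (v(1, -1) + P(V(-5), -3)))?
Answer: 0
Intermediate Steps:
y = -5
V(m) = 1 + m**2 - m
P(Q, M) = 1/(-5 + M)
0*(3 + (v(1, -1) + P(V(-5), -3))) = 0*(3 + (2*(-1) + 1/(-5 - 3))) = 0*(3 + (-2 + 1/(-8))) = 0*(3 + (-2 - 1/8)) = 0*(3 - 17/8) = 0*(7/8) = 0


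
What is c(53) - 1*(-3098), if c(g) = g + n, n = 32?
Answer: 3183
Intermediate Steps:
c(g) = 32 + g (c(g) = g + 32 = 32 + g)
c(53) - 1*(-3098) = (32 + 53) - 1*(-3098) = 85 + 3098 = 3183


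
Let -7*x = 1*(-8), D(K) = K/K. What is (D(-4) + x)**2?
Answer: 225/49 ≈ 4.5918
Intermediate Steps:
D(K) = 1
x = 8/7 (x = -(-8)/7 = -1/7*(-8) = 8/7 ≈ 1.1429)
(D(-4) + x)**2 = (1 + 8/7)**2 = (15/7)**2 = 225/49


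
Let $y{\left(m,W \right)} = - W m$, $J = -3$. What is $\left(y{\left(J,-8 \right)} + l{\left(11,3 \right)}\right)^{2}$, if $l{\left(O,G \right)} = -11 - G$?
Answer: $1444$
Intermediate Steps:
$y{\left(m,W \right)} = - W m$
$\left(y{\left(J,-8 \right)} + l{\left(11,3 \right)}\right)^{2} = \left(\left(-1\right) \left(-8\right) \left(-3\right) - 14\right)^{2} = \left(-24 - 14\right)^{2} = \left(-38\right)^{2} = 1444$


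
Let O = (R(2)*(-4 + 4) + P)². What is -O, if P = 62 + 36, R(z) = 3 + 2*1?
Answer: -9604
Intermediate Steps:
R(z) = 5 (R(z) = 3 + 2 = 5)
P = 98
O = 9604 (O = (5*(-4 + 4) + 98)² = (5*0 + 98)² = (0 + 98)² = 98² = 9604)
-O = -1*9604 = -9604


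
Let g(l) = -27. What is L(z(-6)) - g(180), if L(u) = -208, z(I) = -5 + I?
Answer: -181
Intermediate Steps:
L(z(-6)) - g(180) = -208 - 1*(-27) = -208 + 27 = -181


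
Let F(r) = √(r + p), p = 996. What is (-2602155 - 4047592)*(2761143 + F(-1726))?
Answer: -18360902380821 - 6649747*I*√730 ≈ -1.8361e+13 - 1.7967e+8*I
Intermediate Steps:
F(r) = √(996 + r) (F(r) = √(r + 996) = √(996 + r))
(-2602155 - 4047592)*(2761143 + F(-1726)) = (-2602155 - 4047592)*(2761143 + √(996 - 1726)) = -6649747*(2761143 + √(-730)) = -6649747*(2761143 + I*√730) = -18360902380821 - 6649747*I*√730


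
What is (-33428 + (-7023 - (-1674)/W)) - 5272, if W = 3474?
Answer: -8824446/193 ≈ -45723.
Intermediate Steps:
(-33428 + (-7023 - (-1674)/W)) - 5272 = (-33428 + (-7023 - (-1674)/3474)) - 5272 = (-33428 + (-7023 - 1*(-93/193))) - 5272 = (-33428 + (-7023 + 93/193)) - 5272 = (-33428 - 1355346/193) - 5272 = -7806950/193 - 5272 = -8824446/193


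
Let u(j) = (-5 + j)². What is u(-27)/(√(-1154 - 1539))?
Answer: -1024*I*√2693/2693 ≈ -19.732*I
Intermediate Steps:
u(-27)/(√(-1154 - 1539)) = (-5 - 27)²/(√(-1154 - 1539)) = (-32)²/(√(-2693)) = 1024/((I*√2693)) = 1024*(-I*√2693/2693) = -1024*I*√2693/2693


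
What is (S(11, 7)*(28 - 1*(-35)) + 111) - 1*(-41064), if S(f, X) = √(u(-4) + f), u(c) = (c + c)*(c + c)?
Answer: 41175 + 315*√3 ≈ 41721.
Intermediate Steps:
u(c) = 4*c² (u(c) = (2*c)*(2*c) = 4*c²)
S(f, X) = √(64 + f) (S(f, X) = √(4*(-4)² + f) = √(4*16 + f) = √(64 + f))
(S(11, 7)*(28 - 1*(-35)) + 111) - 1*(-41064) = (√(64 + 11)*(28 - 1*(-35)) + 111) - 1*(-41064) = (√75*(28 + 35) + 111) + 41064 = ((5*√3)*63 + 111) + 41064 = (315*√3 + 111) + 41064 = (111 + 315*√3) + 41064 = 41175 + 315*√3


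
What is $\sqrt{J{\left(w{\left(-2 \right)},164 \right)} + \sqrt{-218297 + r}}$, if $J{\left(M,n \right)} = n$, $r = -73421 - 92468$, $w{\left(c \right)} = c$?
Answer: $\sqrt{164 + i \sqrt{384186}} \approx 20.064 + 15.446 i$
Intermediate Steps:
$r = -165889$ ($r = -73421 - 92468 = -165889$)
$\sqrt{J{\left(w{\left(-2 \right)},164 \right)} + \sqrt{-218297 + r}} = \sqrt{164 + \sqrt{-218297 - 165889}} = \sqrt{164 + \sqrt{-384186}} = \sqrt{164 + i \sqrt{384186}}$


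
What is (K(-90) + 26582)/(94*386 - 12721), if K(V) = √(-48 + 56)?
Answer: 26582/23563 + 2*√2/23563 ≈ 1.1282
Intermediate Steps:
K(V) = 2*√2 (K(V) = √8 = 2*√2)
(K(-90) + 26582)/(94*386 - 12721) = (2*√2 + 26582)/(94*386 - 12721) = (26582 + 2*√2)/(36284 - 12721) = (26582 + 2*√2)/23563 = (26582 + 2*√2)*(1/23563) = 26582/23563 + 2*√2/23563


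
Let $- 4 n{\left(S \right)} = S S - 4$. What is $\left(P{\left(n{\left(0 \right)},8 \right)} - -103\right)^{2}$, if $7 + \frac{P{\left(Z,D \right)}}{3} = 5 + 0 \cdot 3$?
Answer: $9409$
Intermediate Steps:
$n{\left(S \right)} = 1 - \frac{S^{2}}{4}$ ($n{\left(S \right)} = - \frac{S S - 4}{4} = - \frac{S^{2} - 4}{4} = - \frac{-4 + S^{2}}{4} = 1 - \frac{S^{2}}{4}$)
$P{\left(Z,D \right)} = -6$ ($P{\left(Z,D \right)} = -21 + 3 \left(5 + 0 \cdot 3\right) = -21 + 3 \left(5 + 0\right) = -21 + 3 \cdot 5 = -21 + 15 = -6$)
$\left(P{\left(n{\left(0 \right)},8 \right)} - -103\right)^{2} = \left(-6 - -103\right)^{2} = \left(-6 + 103\right)^{2} = 97^{2} = 9409$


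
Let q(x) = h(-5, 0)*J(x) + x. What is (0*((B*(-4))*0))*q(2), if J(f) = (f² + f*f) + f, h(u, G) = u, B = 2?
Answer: 0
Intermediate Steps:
J(f) = f + 2*f² (J(f) = (f² + f²) + f = 2*f² + f = f + 2*f²)
q(x) = x - 5*x*(1 + 2*x) (q(x) = -5*x*(1 + 2*x) + x = x - 5*x*(1 + 2*x))
(0*((B*(-4))*0))*q(2) = (0*((2*(-4))*0))*(2*2*(-2 - 5*2)) = (0*(-8*0))*(2*2*(-2 - 10)) = (0*0)*(2*2*(-12)) = 0*(-48) = 0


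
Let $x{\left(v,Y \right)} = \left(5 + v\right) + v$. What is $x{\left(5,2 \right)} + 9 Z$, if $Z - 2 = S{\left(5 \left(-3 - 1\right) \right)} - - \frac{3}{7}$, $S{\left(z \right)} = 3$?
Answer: $\frac{447}{7} \approx 63.857$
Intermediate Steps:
$x{\left(v,Y \right)} = 5 + 2 v$
$Z = \frac{38}{7}$ ($Z = 2 + \left(3 - - \frac{3}{7}\right) = 2 + \left(3 + \frac{3}{7}\right) = 2 + \frac{24}{7} = \frac{38}{7} \approx 5.4286$)
$x{\left(5,2 \right)} + 9 Z = \left(5 + 2 \cdot 5\right) + 9 \cdot \frac{38}{7} = \left(5 + 10\right) + \frac{342}{7} = 15 + \frac{342}{7} = \frac{447}{7}$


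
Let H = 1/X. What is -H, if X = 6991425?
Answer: -1/6991425 ≈ -1.4303e-7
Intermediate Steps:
H = 1/6991425 ≈ 1.4303e-7
-H = -1*1/6991425 = -1/6991425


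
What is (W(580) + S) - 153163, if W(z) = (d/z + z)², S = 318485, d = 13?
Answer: 168788027369/336400 ≈ 5.0175e+5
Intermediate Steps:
W(z) = (z + 13/z)² (W(z) = (13/z + z)² = (z + 13/z)²)
(W(580) + S) - 153163 = ((13 + 580²)²/580² + 318485) - 153163 = ((13 + 336400)²/336400 + 318485) - 153163 = ((1/336400)*336413² + 318485) - 153163 = ((1/336400)*113173706569 + 318485) - 153163 = (113173706569/336400 + 318485) - 153163 = 220312060569/336400 - 153163 = 168788027369/336400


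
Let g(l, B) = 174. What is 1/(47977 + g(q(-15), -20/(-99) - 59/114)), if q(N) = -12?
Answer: 1/48151 ≈ 2.0768e-5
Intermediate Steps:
1/(47977 + g(q(-15), -20/(-99) - 59/114)) = 1/(47977 + 174) = 1/48151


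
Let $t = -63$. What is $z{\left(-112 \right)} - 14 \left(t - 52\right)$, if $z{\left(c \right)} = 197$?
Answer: $1807$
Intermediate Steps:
$z{\left(-112 \right)} - 14 \left(t - 52\right) = 197 - 14 \left(-63 - 52\right) = 197 - -1610 = 197 + 1610 = 1807$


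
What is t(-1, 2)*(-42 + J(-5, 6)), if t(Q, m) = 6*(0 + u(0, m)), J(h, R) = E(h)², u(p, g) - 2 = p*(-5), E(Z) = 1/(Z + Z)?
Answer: -12597/25 ≈ -503.88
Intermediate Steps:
E(Z) = 1/(2*Z)
u(p, g) = 2 - 5*p (u(p, g) = 2 + p*(-5) = 2 - 5*p)
J(h, R) = 1/(4*h²) (J(h, R) = (1/(2*h))² = 1/(4*h²))
t(Q, m) = 12 (t(Q, m) = 6*(0 + (2 - 5*0)) = 6*(0 + (2 + 0)) = 6*(0 + 2) = 6*2 = 12)
t(-1, 2)*(-42 + J(-5, 6)) = 12*(-42 + (¼)/(-5)²) = 12*(-42 + (¼)*(1/25)) = 12*(-42 + 1/100) = 12*(-4199/100) = -12597/25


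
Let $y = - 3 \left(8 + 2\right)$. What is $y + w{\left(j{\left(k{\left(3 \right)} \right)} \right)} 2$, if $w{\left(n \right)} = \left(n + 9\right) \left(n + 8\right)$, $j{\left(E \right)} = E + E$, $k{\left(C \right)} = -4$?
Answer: $-30$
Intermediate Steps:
$j{\left(E \right)} = 2 E$
$w{\left(n \right)} = \left(8 + n\right) \left(9 + n\right)$ ($w{\left(n \right)} = \left(9 + n\right) \left(8 + n\right) = \left(8 + n\right) \left(9 + n\right)$)
$y = -30$ ($y = \left(-3\right) 10 = -30$)
$y + w{\left(j{\left(k{\left(3 \right)} \right)} \right)} 2 = -30 + \left(72 + \left(2 \left(-4\right)\right)^{2} + 17 \cdot 2 \left(-4\right)\right) 2 = -30 + \left(72 + \left(-8\right)^{2} + 17 \left(-8\right)\right) 2 = -30 + \left(72 + 64 - 136\right) 2 = -30 + 0 \cdot 2 = -30 + 0 = -30$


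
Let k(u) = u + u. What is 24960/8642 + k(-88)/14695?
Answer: 182633104/63497095 ≈ 2.8762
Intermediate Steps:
k(u) = 2*u
24960/8642 + k(-88)/14695 = 24960/8642 + (2*(-88))/14695 = 24960*(1/8642) - 176*1/14695 = 12480/4321 - 176/14695 = 182633104/63497095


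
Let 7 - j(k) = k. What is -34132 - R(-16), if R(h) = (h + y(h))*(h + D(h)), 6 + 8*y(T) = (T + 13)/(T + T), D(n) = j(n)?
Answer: -8707797/256 ≈ -34015.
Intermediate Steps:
j(k) = 7 - k
D(n) = 7 - n
y(T) = -3/4 + (13 + T)/(16*T) (y(T) = -3/4 + ((T + 13)/(T + T))/8 = -3/4 + ((13 + T)/((2*T)))/8 = -3/4 + ((13 + T)*(1/(2*T)))/8 = -3/4 + ((13 + T)/(2*T))/8 = -3/4 + (13 + T)/(16*T))
R(h) = 7*h + 7*(13 - 11*h)/(16*h) (R(h) = (h + (13 - 11*h)/(16*h))*(h + (7 - h)) = (h + (13 - 11*h)/(16*h))*7 = 7*h + 7*(13 - 11*h)/(16*h))
-34132 - R(-16) = -34132 - (-77/16 + 7*(-16) + (91/16)/(-16)) = -34132 - (-77/16 - 112 + (91/16)*(-1/16)) = -34132 - (-77/16 - 112 - 91/256) = -34132 - 1*(-29995/256) = -34132 + 29995/256 = -8707797/256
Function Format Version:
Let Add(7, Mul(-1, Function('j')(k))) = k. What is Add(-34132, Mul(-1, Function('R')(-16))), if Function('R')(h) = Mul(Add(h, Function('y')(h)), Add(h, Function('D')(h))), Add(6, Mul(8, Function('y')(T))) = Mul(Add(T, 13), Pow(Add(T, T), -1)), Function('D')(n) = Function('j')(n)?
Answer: Rational(-8707797, 256) ≈ -34015.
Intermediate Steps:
Function('j')(k) = Add(7, Mul(-1, k))
Function('D')(n) = Add(7, Mul(-1, n))
Function('y')(T) = Add(Rational(-3, 4), Mul(Rational(1, 16), Pow(T, -1), Add(13, T))) (Function('y')(T) = Add(Rational(-3, 4), Mul(Rational(1, 8), Mul(Add(T, 13), Pow(Add(T, T), -1)))) = Add(Rational(-3, 4), Mul(Rational(1, 8), Mul(Add(13, T), Pow(Mul(2, T), -1)))) = Add(Rational(-3, 4), Mul(Rational(1, 8), Mul(Add(13, T), Mul(Rational(1, 2), Pow(T, -1))))) = Add(Rational(-3, 4), Mul(Rational(1, 8), Mul(Rational(1, 2), Pow(T, -1), Add(13, T)))) = Add(Rational(-3, 4), Mul(Rational(1, 16), Pow(T, -1), Add(13, T))))
Function('R')(h) = Add(Mul(7, h), Mul(Rational(7, 16), Pow(h, -1), Add(13, Mul(-11, h)))) (Function('R')(h) = Mul(Add(h, Mul(Rational(1, 16), Pow(h, -1), Add(13, Mul(-11, h)))), Add(h, Add(7, Mul(-1, h)))) = Mul(Add(h, Mul(Rational(1, 16), Pow(h, -1), Add(13, Mul(-11, h)))), 7) = Add(Mul(7, h), Mul(Rational(7, 16), Pow(h, -1), Add(13, Mul(-11, h)))))
Add(-34132, Mul(-1, Function('R')(-16))) = Add(-34132, Mul(-1, Add(Rational(-77, 16), Mul(7, -16), Mul(Rational(91, 16), Pow(-16, -1))))) = Add(-34132, Mul(-1, Add(Rational(-77, 16), -112, Mul(Rational(91, 16), Rational(-1, 16))))) = Add(-34132, Mul(-1, Add(Rational(-77, 16), -112, Rational(-91, 256)))) = Add(-34132, Mul(-1, Rational(-29995, 256))) = Add(-34132, Rational(29995, 256)) = Rational(-8707797, 256)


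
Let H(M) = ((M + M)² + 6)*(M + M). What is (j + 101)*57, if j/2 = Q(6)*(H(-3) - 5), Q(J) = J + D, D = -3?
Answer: -82137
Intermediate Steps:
H(M) = 2*M*(6 + 4*M²) (H(M) = ((2*M)² + 6)*(2*M) = (4*M² + 6)*(2*M) = (6 + 4*M²)*(2*M) = 2*M*(6 + 4*M²))
Q(J) = -3 + J (Q(J) = J - 3 = -3 + J)
j = -1542 (j = 2*((-3 + 6)*((8*(-3)³ + 12*(-3)) - 5)) = 2*(3*((8*(-27) - 36) - 5)) = 2*(3*((-216 - 36) - 5)) = 2*(3*(-252 - 5)) = 2*(3*(-257)) = 2*(-771) = -1542)
(j + 101)*57 = (-1542 + 101)*57 = -1441*57 = -82137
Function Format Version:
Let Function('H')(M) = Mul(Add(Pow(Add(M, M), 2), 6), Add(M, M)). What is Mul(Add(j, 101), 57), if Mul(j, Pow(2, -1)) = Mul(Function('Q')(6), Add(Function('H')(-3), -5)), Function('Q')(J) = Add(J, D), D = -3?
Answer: -82137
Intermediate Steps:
Function('H')(M) = Mul(2, M, Add(6, Mul(4, Pow(M, 2)))) (Function('H')(M) = Mul(Add(Pow(Mul(2, M), 2), 6), Mul(2, M)) = Mul(Add(Mul(4, Pow(M, 2)), 6), Mul(2, M)) = Mul(Add(6, Mul(4, Pow(M, 2))), Mul(2, M)) = Mul(2, M, Add(6, Mul(4, Pow(M, 2)))))
Function('Q')(J) = Add(-3, J) (Function('Q')(J) = Add(J, -3) = Add(-3, J))
j = -1542 (j = Mul(2, Mul(Add(-3, 6), Add(Add(Mul(8, Pow(-3, 3)), Mul(12, -3)), -5))) = Mul(2, Mul(3, Add(Add(Mul(8, -27), -36), -5))) = Mul(2, Mul(3, Add(Add(-216, -36), -5))) = Mul(2, Mul(3, Add(-252, -5))) = Mul(2, Mul(3, -257)) = Mul(2, -771) = -1542)
Mul(Add(j, 101), 57) = Mul(Add(-1542, 101), 57) = Mul(-1441, 57) = -82137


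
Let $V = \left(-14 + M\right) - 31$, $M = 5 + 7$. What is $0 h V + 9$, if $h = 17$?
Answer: $9$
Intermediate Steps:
$M = 12$
$V = -33$ ($V = \left(-14 + 12\right) - 31 = -2 - 31 = -33$)
$0 h V + 9 = 0 \cdot 17 \left(-33\right) + 9 = 0 \left(-33\right) + 9 = 0 + 9 = 9$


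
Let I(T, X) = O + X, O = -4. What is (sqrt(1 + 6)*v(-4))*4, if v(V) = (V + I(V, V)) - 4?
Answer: -64*sqrt(7) ≈ -169.33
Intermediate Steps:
I(T, X) = -4 + X
v(V) = -8 + 2*V (v(V) = (V + (-4 + V)) - 4 = (-4 + 2*V) - 4 = -8 + 2*V)
(sqrt(1 + 6)*v(-4))*4 = (sqrt(1 + 6)*(-8 + 2*(-4)))*4 = (sqrt(7)*(-8 - 8))*4 = (sqrt(7)*(-16))*4 = -16*sqrt(7)*4 = -64*sqrt(7)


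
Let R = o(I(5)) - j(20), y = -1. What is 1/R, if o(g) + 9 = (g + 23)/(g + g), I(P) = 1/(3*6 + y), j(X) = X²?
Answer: -1/213 ≈ -0.0046948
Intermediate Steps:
I(P) = 1/17 (I(P) = 1/(3*6 - 1) = 1/(18 - 1) = 1/17)
o(g) = -9 + (23 + g)/(2*g) (o(g) = -9 + (g + 23)/(g + g) = -9 + (23 + g)/((2*g)) = -9 + (23 + g)*(1/(2*g)) = -9 + (23 + g)/(2*g))
R = -213 (R = (23 - 17*1/17)/(2*(1/17)) - 1*20² = (½)*17*(23 - 1) - 1*400 = (½)*17*22 - 400 = 187 - 400 = -213)
1/R = 1/(-213) = -1/213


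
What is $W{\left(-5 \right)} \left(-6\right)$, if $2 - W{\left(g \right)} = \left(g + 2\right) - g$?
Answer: $0$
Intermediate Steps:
$W{\left(g \right)} = 0$ ($W{\left(g \right)} = 2 - \left(\left(g + 2\right) - g\right) = 2 - \left(\left(2 + g\right) - g\right) = 2 - 2 = 0$)
$W{\left(-5 \right)} \left(-6\right) = 0 \left(-6\right) = 0$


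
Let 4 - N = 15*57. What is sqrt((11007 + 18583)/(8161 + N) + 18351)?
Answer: 2*sqrt(2452055435)/731 ≈ 135.48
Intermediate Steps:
N = -851 (N = 4 - 15*57 = 4 - 1*855 = 4 - 855 = -851)
sqrt((11007 + 18583)/(8161 + N) + 18351) = sqrt((11007 + 18583)/(8161 - 851) + 18351) = sqrt(29590/7310 + 18351) = sqrt(29590*(1/7310) + 18351) = sqrt(2959/731 + 18351) = sqrt(13417540/731) = 2*sqrt(2452055435)/731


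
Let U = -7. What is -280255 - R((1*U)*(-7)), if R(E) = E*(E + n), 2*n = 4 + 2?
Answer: -282803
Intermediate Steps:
n = 3 (n = (4 + 2)/2 = (1/2)*6 = 3)
R(E) = E*(3 + E) (R(E) = E*(E + 3) = E*(3 + E))
-280255 - R((1*U)*(-7)) = -280255 - (1*(-7))*(-7)*(3 + (1*(-7))*(-7)) = -280255 - (-7*(-7))*(3 - 7*(-7)) = -280255 - 49*(3 + 49) = -280255 - 49*52 = -280255 - 1*2548 = -280255 - 2548 = -282803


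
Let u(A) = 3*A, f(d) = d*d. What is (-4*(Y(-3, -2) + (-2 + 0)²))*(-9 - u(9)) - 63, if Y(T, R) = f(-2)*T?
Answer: -1215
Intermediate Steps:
f(d) = d²
Y(T, R) = 4*T (Y(T, R) = (-2)²*T = 4*T)
(-4*(Y(-3, -2) + (-2 + 0)²))*(-9 - u(9)) - 63 = (-4*(4*(-3) + (-2 + 0)²))*(-9 - 3*9) - 63 = (-4*(-12 + (-2)²))*(-9 - 1*27) - 63 = (-4*(-12 + 4))*(-9 - 27) - 63 = -4*(-8)*(-36) - 63 = 32*(-36) - 63 = -1152 - 63 = -1215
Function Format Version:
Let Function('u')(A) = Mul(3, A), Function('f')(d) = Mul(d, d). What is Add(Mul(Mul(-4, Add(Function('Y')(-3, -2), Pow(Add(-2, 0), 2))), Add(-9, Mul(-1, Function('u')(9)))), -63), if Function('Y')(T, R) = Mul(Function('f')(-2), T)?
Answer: -1215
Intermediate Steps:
Function('f')(d) = Pow(d, 2)
Function('Y')(T, R) = Mul(4, T) (Function('Y')(T, R) = Mul(Pow(-2, 2), T) = Mul(4, T))
Add(Mul(Mul(-4, Add(Function('Y')(-3, -2), Pow(Add(-2, 0), 2))), Add(-9, Mul(-1, Function('u')(9)))), -63) = Add(Mul(Mul(-4, Add(Mul(4, -3), Pow(Add(-2, 0), 2))), Add(-9, Mul(-1, Mul(3, 9)))), -63) = Add(Mul(Mul(-4, Add(-12, Pow(-2, 2))), Add(-9, Mul(-1, 27))), -63) = Add(Mul(Mul(-4, Add(-12, 4)), Add(-9, -27)), -63) = Add(Mul(Mul(-4, -8), -36), -63) = Add(Mul(32, -36), -63) = Add(-1152, -63) = -1215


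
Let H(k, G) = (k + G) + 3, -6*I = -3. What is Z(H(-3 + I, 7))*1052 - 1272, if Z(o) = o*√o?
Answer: -1272 + 3945*√30 ≈ 20336.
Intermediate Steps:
I = ½ (I = -⅙*(-3) = ½ ≈ 0.50000)
H(k, G) = 3 + G + k (H(k, G) = (G + k) + 3 = 3 + G + k)
Z(o) = o^(3/2)
Z(H(-3 + I, 7))*1052 - 1272 = (3 + 7 + (-3 + ½))^(3/2)*1052 - 1272 = (3 + 7 - 5/2)^(3/2)*1052 - 1272 = (15/2)^(3/2)*1052 - 1272 = (15*√30/4)*1052 - 1272 = 3945*√30 - 1272 = -1272 + 3945*√30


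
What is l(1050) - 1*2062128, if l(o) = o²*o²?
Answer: 1215504187872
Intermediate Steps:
l(o) = o⁴
l(1050) - 1*2062128 = 1050⁴ - 1*2062128 = 1215506250000 - 2062128 = 1215504187872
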